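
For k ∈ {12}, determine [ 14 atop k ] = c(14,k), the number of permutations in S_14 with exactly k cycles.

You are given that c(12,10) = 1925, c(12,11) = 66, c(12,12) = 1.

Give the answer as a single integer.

3731

row 13: T[13][11]=12·66+1925=2717  T[13][12]=12·1+66=78
row 14: T[14][12]=13·78+2717=3731
Read c(14,12) = 3731.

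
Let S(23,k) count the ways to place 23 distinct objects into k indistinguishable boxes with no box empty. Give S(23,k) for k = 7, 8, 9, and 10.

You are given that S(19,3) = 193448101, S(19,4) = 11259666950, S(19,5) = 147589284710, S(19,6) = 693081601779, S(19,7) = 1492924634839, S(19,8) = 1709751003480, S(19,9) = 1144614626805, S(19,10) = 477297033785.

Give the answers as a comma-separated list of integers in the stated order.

4382641999117305, 9741955019900400, 12320068811796900, 9593401297313460

row 20: T[20][4]=4·11259666950+193448101=45232115901  T[20][5]=5·147589284710+11259666950=749206090500  T[20][6]=6·693081601779+147589284710=4306078895384  T[20][7]=7·1492924634839+693081601779=11143554045652  T[20][8]=8·1709751003480+1492924634839=15170932662679  T[20][9]=9·1144614626805+1709751003480=12011282644725  T[20][10]=10·477297033785+1144614626805=5917584964655
row 21: T[21][5]=5·749206090500+45232115901=3791262568401  T[21][6]=6·4306078895384+749206090500=26585679462804  T[21][7]=7·11143554045652+4306078895384=82310957214948  T[21][8]=8·15170932662679+11143554045652=132511015347084  T[21][9]=9·12011282644725+15170932662679=123272476465204  T[21][10]=10·5917584964655+12011282644725=71187132291275
row 22: T[22][6]=6·26585679462804+3791262568401=163305339345225  T[22][7]=7·82310957214948+26585679462804=602762379967440  T[22][8]=8·132511015347084+82310957214948=1142399079991620  T[22][9]=9·123272476465204+132511015347084=1241963303533920  T[22][10]=10·71187132291275+123272476465204=835143799377954
row 23: T[23][7]=7·602762379967440+163305339345225=4382641999117305  T[23][8]=8·1142399079991620+602762379967440=9741955019900400  T[23][9]=9·1241963303533920+1142399079991620=12320068811796900  T[23][10]=10·835143799377954+1241963303533920=9593401297313460
Read S(23,7) = 4382641999117305, S(23,8) = 9741955019900400, S(23,9) = 12320068811796900, S(23,10) = 9593401297313460.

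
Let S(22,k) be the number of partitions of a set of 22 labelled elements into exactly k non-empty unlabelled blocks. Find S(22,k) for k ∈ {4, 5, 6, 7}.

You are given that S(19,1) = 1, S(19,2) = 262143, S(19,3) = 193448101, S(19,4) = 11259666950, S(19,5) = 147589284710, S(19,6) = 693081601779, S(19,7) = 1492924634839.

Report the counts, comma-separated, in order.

727778623825, 19137821912055, 163305339345225, 602762379967440

row 20: T[20][2]=2·262143+1=524287  T[20][3]=3·193448101+262143=580606446  T[20][4]=4·11259666950+193448101=45232115901  T[20][5]=5·147589284710+11259666950=749206090500  T[20][6]=6·693081601779+147589284710=4306078895384  T[20][7]=7·1492924634839+693081601779=11143554045652
row 21: T[21][3]=3·580606446+524287=1742343625  T[21][4]=4·45232115901+580606446=181509070050  T[21][5]=5·749206090500+45232115901=3791262568401  T[21][6]=6·4306078895384+749206090500=26585679462804  T[21][7]=7·11143554045652+4306078895384=82310957214948
row 22: T[22][4]=4·181509070050+1742343625=727778623825  T[22][5]=5·3791262568401+181509070050=19137821912055  T[22][6]=6·26585679462804+3791262568401=163305339345225  T[22][7]=7·82310957214948+26585679462804=602762379967440
Read S(22,4) = 727778623825, S(22,5) = 19137821912055, S(22,6) = 163305339345225, S(22,7) = 602762379967440.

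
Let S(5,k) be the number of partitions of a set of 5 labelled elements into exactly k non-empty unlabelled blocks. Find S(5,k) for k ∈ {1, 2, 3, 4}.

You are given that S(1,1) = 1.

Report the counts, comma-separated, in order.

1, 15, 25, 10

@2  (2,1):1·1+0→1, (2,2):0·2+1→1
@3  (3,1):1·1+0→1, (3,2):1·2+1→3, (3,3):0·3+1→1
@4  (4,1):1·1+0→1, (4,2):3·2+1→7, (4,3):1·3+3→6, (4,4):0·4+1→1
@5  (5,1):1·1+0→1, (5,2):7·2+1→15, (5,3):6·3+7→25, (5,4):1·4+6→10
Read S(5,1) = 1, S(5,2) = 15, S(5,3) = 25, S(5,4) = 10.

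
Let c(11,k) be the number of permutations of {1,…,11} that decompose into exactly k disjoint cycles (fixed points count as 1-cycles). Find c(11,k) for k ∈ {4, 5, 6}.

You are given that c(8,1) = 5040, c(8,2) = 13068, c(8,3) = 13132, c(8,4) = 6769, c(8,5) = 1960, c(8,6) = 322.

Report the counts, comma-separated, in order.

@9  (9,2):13068·8+5040→109584, (9,3):13132·8+13068→118124, (9,4):6769·8+13132→67284, (9,5):1960·8+6769→22449, (9,6):322·8+1960→4536
@10  (10,3):118124·9+109584→1172700, (10,4):67284·9+118124→723680, (10,5):22449·9+67284→269325, (10,6):4536·9+22449→63273
@11  (11,4):723680·10+1172700→8409500, (11,5):269325·10+723680→3416930, (11,6):63273·10+269325→902055
Read c(11,4) = 8409500, c(11,5) = 3416930, c(11,6) = 902055.

8409500, 3416930, 902055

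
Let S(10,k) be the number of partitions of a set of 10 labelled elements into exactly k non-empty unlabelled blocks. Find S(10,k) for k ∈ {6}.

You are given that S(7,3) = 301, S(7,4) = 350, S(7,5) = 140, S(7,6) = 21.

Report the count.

22827

@8  (8,4):350·4+301→1701, (8,5):140·5+350→1050, (8,6):21·6+140→266
@9  (9,5):1050·5+1701→6951, (9,6):266·6+1050→2646
@10  (10,6):2646·6+6951→22827
Read S(10,6) = 22827.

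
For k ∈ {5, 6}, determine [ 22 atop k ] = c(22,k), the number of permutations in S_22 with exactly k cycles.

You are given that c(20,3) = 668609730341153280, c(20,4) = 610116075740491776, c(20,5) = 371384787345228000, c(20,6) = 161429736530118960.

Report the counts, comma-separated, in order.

181664979520697076096, 83637381699544802976

[21] T[21,4]:20*610116075740491776+668609730341153280=12870931245150988800 · T[21,5]:20*371384787345228000+610116075740491776=8037811822645051776 · T[21,6]:20*161429736530118960+371384787345228000=3599979517947607200
[22] T[22,5]:21*8037811822645051776+12870931245150988800=181664979520697076096 · T[22,6]:21*3599979517947607200+8037811822645051776=83637381699544802976
Read c(22,5) = 181664979520697076096, c(22,6) = 83637381699544802976.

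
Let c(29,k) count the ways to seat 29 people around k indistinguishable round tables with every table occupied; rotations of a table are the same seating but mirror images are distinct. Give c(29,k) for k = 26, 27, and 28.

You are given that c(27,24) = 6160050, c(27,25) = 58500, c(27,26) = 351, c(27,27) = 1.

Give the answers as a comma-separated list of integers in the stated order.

[28] T[28,25]:27*58500+6160050=7739550 · T[28,26]:27*351+58500=67977 · T[28,27]:27*1+351=378 · T[28,28]:27*0+1=1
[29] T[29,26]:28*67977+7739550=9642906 · T[29,27]:28*378+67977=78561 · T[29,28]:28*1+378=406
Read c(29,26) = 9642906, c(29,27) = 78561, c(29,28) = 406.

9642906, 78561, 406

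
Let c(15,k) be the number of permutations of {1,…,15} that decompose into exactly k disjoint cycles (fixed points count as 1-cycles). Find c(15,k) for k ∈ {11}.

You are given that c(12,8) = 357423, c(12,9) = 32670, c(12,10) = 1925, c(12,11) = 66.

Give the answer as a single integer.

@13  (13,9):32670·12+357423→749463, (13,10):1925·12+32670→55770, (13,11):66·12+1925→2717
@14  (14,10):55770·13+749463→1474473, (14,11):2717·13+55770→91091
@15  (15,11):91091·14+1474473→2749747
Read c(15,11) = 2749747.

2749747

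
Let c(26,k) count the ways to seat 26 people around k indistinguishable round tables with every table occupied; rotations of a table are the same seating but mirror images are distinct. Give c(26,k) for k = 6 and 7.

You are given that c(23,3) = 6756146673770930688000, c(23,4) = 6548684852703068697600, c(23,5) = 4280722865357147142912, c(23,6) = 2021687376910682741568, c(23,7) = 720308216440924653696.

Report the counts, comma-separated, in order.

[24] T[24,4]:23*6548684852703068697600+6756146673770930688000=157375898285941510732800 · T[24,5]:23*4280722865357147142912+6548684852703068697600=105005310755917452984576 · T[24,6]:23*2021687376910682741568+4280722865357147142912=50779532534302850198976 · T[24,7]:23*720308216440924653696+2021687376910682741568=18588776355051949776576
[25] T[25,5]:24*105005310755917452984576+157375898285941510732800=2677503356427960382362624 · T[25,6]:24*50779532534302850198976+105005310755917452984576=1323714091579185857760000 · T[25,7]:24*18588776355051949776576+50779532534302850198976=496910165055549644836800
[26] T[26,6]:25*1323714091579185857760000+2677503356427960382362624=35770355645907606826362624 · T[26,7]:25*496910165055549644836800+1323714091579185857760000=13746468217967926978680000
Read c(26,6) = 35770355645907606826362624, c(26,7) = 13746468217967926978680000.

35770355645907606826362624, 13746468217967926978680000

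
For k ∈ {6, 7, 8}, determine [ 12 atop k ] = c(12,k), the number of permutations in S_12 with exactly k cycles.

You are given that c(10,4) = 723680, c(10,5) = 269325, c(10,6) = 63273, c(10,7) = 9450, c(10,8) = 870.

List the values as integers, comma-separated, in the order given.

13339535, 2637558, 357423

row 11: T[11][5]=10·269325+723680=3416930  T[11][6]=10·63273+269325=902055  T[11][7]=10·9450+63273=157773  T[11][8]=10·870+9450=18150
row 12: T[12][6]=11·902055+3416930=13339535  T[12][7]=11·157773+902055=2637558  T[12][8]=11·18150+157773=357423
Read c(12,6) = 13339535, c(12,7) = 2637558, c(12,8) = 357423.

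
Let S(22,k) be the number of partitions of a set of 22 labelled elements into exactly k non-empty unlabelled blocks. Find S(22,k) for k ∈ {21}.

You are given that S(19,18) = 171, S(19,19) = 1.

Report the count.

@20  (20,19):1·19+171→190, (20,20):0·20+1→1
@21  (21,20):1·20+190→210, (21,21):0·21+1→1
@22  (22,21):1·21+210→231
Read S(22,21) = 231.

231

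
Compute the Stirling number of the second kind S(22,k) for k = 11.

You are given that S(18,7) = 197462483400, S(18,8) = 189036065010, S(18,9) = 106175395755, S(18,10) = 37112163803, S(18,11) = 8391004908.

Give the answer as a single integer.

366282500870286

row 19: T[19][8]=8·189036065010+197462483400=1709751003480  T[19][9]=9·106175395755+189036065010=1144614626805  T[19][10]=10·37112163803+106175395755=477297033785  T[19][11]=11·8391004908+37112163803=129413217791
row 20: T[20][9]=9·1144614626805+1709751003480=12011282644725  T[20][10]=10·477297033785+1144614626805=5917584964655  T[20][11]=11·129413217791+477297033785=1900842429486
row 21: T[21][10]=10·5917584964655+12011282644725=71187132291275  T[21][11]=11·1900842429486+5917584964655=26826851689001
row 22: T[22][11]=11·26826851689001+71187132291275=366282500870286
Read S(22,11) = 366282500870286.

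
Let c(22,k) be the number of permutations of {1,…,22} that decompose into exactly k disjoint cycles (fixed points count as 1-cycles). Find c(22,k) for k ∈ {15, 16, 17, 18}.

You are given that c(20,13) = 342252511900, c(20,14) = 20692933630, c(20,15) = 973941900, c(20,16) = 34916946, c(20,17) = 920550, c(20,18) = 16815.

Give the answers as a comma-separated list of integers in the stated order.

i=21: T(21,14)=342252511900+20·20692933630=756111184500 | T(21,15)=20692933630+20·973941900=40171771630 | T(21,16)=973941900+20·34916946=1672280820 | T(21,17)=34916946+20·920550=53327946 | T(21,18)=920550+20·16815=1256850
i=22: T(22,15)=756111184500+21·40171771630=1599718388730 | T(22,16)=40171771630+21·1672280820=75289668850 | T(22,17)=1672280820+21·53327946=2792167686 | T(22,18)=53327946+21·1256850=79721796
Read c(22,15) = 1599718388730, c(22,16) = 75289668850, c(22,17) = 2792167686, c(22,18) = 79721796.

1599718388730, 75289668850, 2792167686, 79721796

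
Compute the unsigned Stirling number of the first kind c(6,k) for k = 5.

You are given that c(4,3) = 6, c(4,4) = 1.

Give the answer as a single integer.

15

r5: T_5,4=4×1+6=10; T_5,5=4×0+1=1
r6: T_6,5=5×1+10=15
Read c(6,5) = 15.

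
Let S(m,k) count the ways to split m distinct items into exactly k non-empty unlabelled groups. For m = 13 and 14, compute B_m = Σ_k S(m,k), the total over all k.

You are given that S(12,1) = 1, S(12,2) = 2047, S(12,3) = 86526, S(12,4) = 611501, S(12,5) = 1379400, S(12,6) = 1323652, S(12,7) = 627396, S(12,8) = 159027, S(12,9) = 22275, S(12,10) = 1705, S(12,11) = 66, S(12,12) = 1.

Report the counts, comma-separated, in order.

row 13: T[13][1]=1·1+0=1  T[13][2]=2·2047+1=4095  T[13][3]=3·86526+2047=261625  T[13][4]=4·611501+86526=2532530  T[13][5]=5·1379400+611501=7508501  T[13][6]=6·1323652+1379400=9321312  T[13][7]=7·627396+1323652=5715424  T[13][8]=8·159027+627396=1899612  T[13][9]=9·22275+159027=359502  T[13][10]=10·1705+22275=39325  T[13][11]=11·66+1705=2431  T[13][12]=12·1+66=78  T[13][13]=13·0+1=1
row 14: T[14][1]=1·1+0=1  T[14][2]=2·4095+1=8191  T[14][3]=3·261625+4095=788970  T[14][4]=4·2532530+261625=10391745  T[14][5]=5·7508501+2532530=40075035  T[14][6]=6·9321312+7508501=63436373  T[14][7]=7·5715424+9321312=49329280  T[14][8]=8·1899612+5715424=20912320  T[14][9]=9·359502+1899612=5135130  T[14][10]=10·39325+359502=752752  T[14][11]=11·2431+39325=66066  T[14][12]=12·78+2431=3367  T[14][13]=13·1+78=91  T[14][14]=14·0+1=1
B_13 = ΣS(13,k) = 1+4095+261625+2532530+7508501+9321312+5715424+1899612+359502+39325+2431+78+1 = 27644437
B_14 = ΣS(14,k) = 1+8191+788970+10391745+40075035+63436373+49329280+20912320+5135130+752752+66066+3367+91+1 = 190899322

27644437, 190899322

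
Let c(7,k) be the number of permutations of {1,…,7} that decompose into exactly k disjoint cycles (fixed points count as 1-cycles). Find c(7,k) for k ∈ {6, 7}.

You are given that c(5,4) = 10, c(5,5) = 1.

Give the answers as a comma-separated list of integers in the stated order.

21, 1

row 6: T[6][5]=5·1+10=15  T[6][6]=5·0+1=1
row 7: T[7][6]=6·1+15=21  T[7][7]=6·0+1=1
Read c(7,6) = 21, c(7,7) = 1.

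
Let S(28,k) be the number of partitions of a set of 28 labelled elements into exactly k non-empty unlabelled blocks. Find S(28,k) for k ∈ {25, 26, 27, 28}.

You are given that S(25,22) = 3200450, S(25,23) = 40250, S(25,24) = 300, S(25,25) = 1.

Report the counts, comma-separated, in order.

row 26: T[26][23]=23·40250+3200450=4126200  T[26][24]=24·300+40250=47450  T[26][25]=25·1+300=325  T[26][26]=26·0+1=1
row 27: T[27][24]=24·47450+4126200=5265000  T[27][25]=25·325+47450=55575  T[27][26]=26·1+325=351  T[27][27]=27·0+1=1
row 28: T[28][25]=25·55575+5265000=6654375  T[28][26]=26·351+55575=64701  T[28][27]=27·1+351=378  T[28][28]=28·0+1=1
Read S(28,25) = 6654375, S(28,26) = 64701, S(28,27) = 378, S(28,28) = 1.

6654375, 64701, 378, 1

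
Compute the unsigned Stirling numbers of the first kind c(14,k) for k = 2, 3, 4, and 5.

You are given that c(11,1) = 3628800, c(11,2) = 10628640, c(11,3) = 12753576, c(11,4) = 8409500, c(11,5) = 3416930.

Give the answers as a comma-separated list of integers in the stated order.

19802759040, 26596717056, 20313753096, 9957703756

row 12: T[12][1]=11·3628800+0=39916800  T[12][2]=11·10628640+3628800=120543840  T[12][3]=11·12753576+10628640=150917976  T[12][4]=11·8409500+12753576=105258076  T[12][5]=11·3416930+8409500=45995730
row 13: T[13][1]=12·39916800+0=479001600  T[13][2]=12·120543840+39916800=1486442880  T[13][3]=12·150917976+120543840=1931559552  T[13][4]=12·105258076+150917976=1414014888  T[13][5]=12·45995730+105258076=657206836
row 14: T[14][2]=13·1486442880+479001600=19802759040  T[14][3]=13·1931559552+1486442880=26596717056  T[14][4]=13·1414014888+1931559552=20313753096  T[14][5]=13·657206836+1414014888=9957703756
Read c(14,2) = 19802759040, c(14,3) = 26596717056, c(14,4) = 20313753096, c(14,5) = 9957703756.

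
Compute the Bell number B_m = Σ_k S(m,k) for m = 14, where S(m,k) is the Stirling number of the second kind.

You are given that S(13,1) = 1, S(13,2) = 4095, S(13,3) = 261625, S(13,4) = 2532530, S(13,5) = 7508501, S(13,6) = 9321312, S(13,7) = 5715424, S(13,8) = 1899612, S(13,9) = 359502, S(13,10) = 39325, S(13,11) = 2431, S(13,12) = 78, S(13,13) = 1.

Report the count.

[14] T[14,1]:1*1+0=1 · T[14,2]:2*4095+1=8191 · T[14,3]:3*261625+4095=788970 · T[14,4]:4*2532530+261625=10391745 · T[14,5]:5*7508501+2532530=40075035 · T[14,6]:6*9321312+7508501=63436373 · T[14,7]:7*5715424+9321312=49329280 · T[14,8]:8*1899612+5715424=20912320 · T[14,9]:9*359502+1899612=5135130 · T[14,10]:10*39325+359502=752752 · T[14,11]:11*2431+39325=66066 · T[14,12]:12*78+2431=3367 · T[14,13]:13*1+78=91 · T[14,14]:14*0+1=1
B_14 = ΣS(14,k) = 1+8191+788970+10391745+40075035+63436373+49329280+20912320+5135130+752752+66066+3367+91+1 = 190899322

190899322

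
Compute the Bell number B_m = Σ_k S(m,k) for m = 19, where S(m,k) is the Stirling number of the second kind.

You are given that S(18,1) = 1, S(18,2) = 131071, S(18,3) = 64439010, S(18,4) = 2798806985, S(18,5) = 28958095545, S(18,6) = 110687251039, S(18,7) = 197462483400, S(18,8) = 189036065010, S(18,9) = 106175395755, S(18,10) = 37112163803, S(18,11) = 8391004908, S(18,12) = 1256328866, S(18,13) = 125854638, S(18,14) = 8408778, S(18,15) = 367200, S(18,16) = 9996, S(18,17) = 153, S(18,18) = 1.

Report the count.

i=19: T(19,1)=0+1·1=1 | T(19,2)=1+2·131071=262143 | T(19,3)=131071+3·64439010=193448101 | T(19,4)=64439010+4·2798806985=11259666950 | T(19,5)=2798806985+5·28958095545=147589284710 | T(19,6)=28958095545+6·110687251039=693081601779 | T(19,7)=110687251039+7·197462483400=1492924634839 | T(19,8)=197462483400+8·189036065010=1709751003480 | T(19,9)=189036065010+9·106175395755=1144614626805 | T(19,10)=106175395755+10·37112163803=477297033785 | T(19,11)=37112163803+11·8391004908=129413217791 | T(19,12)=8391004908+12·1256328866=23466951300 | T(19,13)=1256328866+13·125854638=2892439160 | T(19,14)=125854638+14·8408778=243577530 | T(19,15)=8408778+15·367200=13916778 | T(19,16)=367200+16·9996=527136 | T(19,17)=9996+17·153=12597 | T(19,18)=153+18·1=171 | T(19,19)=1+19·0=1
B_19 = ΣS(19,k) = 1+262143+193448101+11259666950+147589284710+693081601779+1492924634839+1709751003480+1144614626805+477297033785+129413217791+23466951300+2892439160+243577530+13916778+527136+12597+171+1 = 5832742205057

5832742205057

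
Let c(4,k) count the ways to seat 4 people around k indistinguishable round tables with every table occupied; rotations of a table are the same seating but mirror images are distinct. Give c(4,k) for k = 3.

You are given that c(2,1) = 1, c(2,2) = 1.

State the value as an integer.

row 3: T[3][2]=2·1+1=3  T[3][3]=2·0+1=1
row 4: T[4][3]=3·1+3=6
Read c(4,3) = 6.

6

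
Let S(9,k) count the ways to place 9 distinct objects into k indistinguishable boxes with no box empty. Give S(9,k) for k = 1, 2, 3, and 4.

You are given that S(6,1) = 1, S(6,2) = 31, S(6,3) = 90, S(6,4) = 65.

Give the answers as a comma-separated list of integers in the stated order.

1, 255, 3025, 7770

@7  (7,1):1·1+0→1, (7,2):31·2+1→63, (7,3):90·3+31→301, (7,4):65·4+90→350
@8  (8,1):1·1+0→1, (8,2):63·2+1→127, (8,3):301·3+63→966, (8,4):350·4+301→1701
@9  (9,1):1·1+0→1, (9,2):127·2+1→255, (9,3):966·3+127→3025, (9,4):1701·4+966→7770
Read S(9,1) = 1, S(9,2) = 255, S(9,3) = 3025, S(9,4) = 7770.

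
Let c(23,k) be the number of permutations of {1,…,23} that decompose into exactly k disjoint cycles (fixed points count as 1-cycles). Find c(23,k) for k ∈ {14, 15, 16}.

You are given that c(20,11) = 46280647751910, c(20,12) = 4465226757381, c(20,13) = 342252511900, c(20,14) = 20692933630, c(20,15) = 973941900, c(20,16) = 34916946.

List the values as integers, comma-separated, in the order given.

[21] T[21,12]:20*4465226757381+46280647751910=135585182899530 · T[21,13]:20*342252511900+4465226757381=11310276995381 · T[21,14]:20*20692933630+342252511900=756111184500 · T[21,15]:20*973941900+20692933630=40171771630 · T[21,16]:20*34916946+973941900=1672280820
[22] T[22,13]:21*11310276995381+135585182899530=373100999802531 · T[22,14]:21*756111184500+11310276995381=27188611869881 · T[22,15]:21*40171771630+756111184500=1599718388730 · T[22,16]:21*1672280820+40171771630=75289668850
[23] T[23,14]:22*27188611869881+373100999802531=971250460939913 · T[23,15]:22*1599718388730+27188611869881=62382416421941 · T[23,16]:22*75289668850+1599718388730=3256091103430
Read c(23,14) = 971250460939913, c(23,15) = 62382416421941, c(23,16) = 3256091103430.

971250460939913, 62382416421941, 3256091103430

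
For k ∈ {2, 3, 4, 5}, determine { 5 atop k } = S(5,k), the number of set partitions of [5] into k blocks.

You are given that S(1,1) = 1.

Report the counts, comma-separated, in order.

row 2: T[2][1]=1·1+0=1  T[2][2]=2·0+1=1
row 3: T[3][1]=1·1+0=1  T[3][2]=2·1+1=3  T[3][3]=3·0+1=1
row 4: T[4][1]=1·1+0=1  T[4][2]=2·3+1=7  T[4][3]=3·1+3=6  T[4][4]=4·0+1=1
row 5: T[5][2]=2·7+1=15  T[5][3]=3·6+7=25  T[5][4]=4·1+6=10  T[5][5]=5·0+1=1
Read S(5,2) = 15, S(5,3) = 25, S(5,4) = 10, S(5,5) = 1.

15, 25, 10, 1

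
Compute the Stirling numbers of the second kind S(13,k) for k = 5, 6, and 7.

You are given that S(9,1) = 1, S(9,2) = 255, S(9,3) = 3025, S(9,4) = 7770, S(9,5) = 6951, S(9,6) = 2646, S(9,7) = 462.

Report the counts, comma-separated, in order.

7508501, 9321312, 5715424

@10  (10,2):255·2+1→511, (10,3):3025·3+255→9330, (10,4):7770·4+3025→34105, (10,5):6951·5+7770→42525, (10,6):2646·6+6951→22827, (10,7):462·7+2646→5880
@11  (11,3):9330·3+511→28501, (11,4):34105·4+9330→145750, (11,5):42525·5+34105→246730, (11,6):22827·6+42525→179487, (11,7):5880·7+22827→63987
@12  (12,4):145750·4+28501→611501, (12,5):246730·5+145750→1379400, (12,6):179487·6+246730→1323652, (12,7):63987·7+179487→627396
@13  (13,5):1379400·5+611501→7508501, (13,6):1323652·6+1379400→9321312, (13,7):627396·7+1323652→5715424
Read S(13,5) = 7508501, S(13,6) = 9321312, S(13,7) = 5715424.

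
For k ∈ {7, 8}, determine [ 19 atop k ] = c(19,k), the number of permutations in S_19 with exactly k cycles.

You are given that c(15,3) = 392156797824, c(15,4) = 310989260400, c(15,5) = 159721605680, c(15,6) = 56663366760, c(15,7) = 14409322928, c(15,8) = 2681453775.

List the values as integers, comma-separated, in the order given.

i=16: T(16,4)=392156797824+15·310989260400=5056995703824 | T(16,5)=310989260400+15·159721605680=2706813345600 | T(16,6)=159721605680+15·56663366760=1009672107080 | T(16,7)=56663366760+15·14409322928=272803210680 | T(16,8)=14409322928+15·2681453775=54631129553
i=17: T(17,5)=5056995703824+16·2706813345600=48366009233424 | T(17,6)=2706813345600+16·1009672107080=18861567058880 | T(17,7)=1009672107080+16·272803210680=5374523477960 | T(17,8)=272803210680+16·54631129553=1146901283528
i=18: T(18,6)=48366009233424+17·18861567058880=369012649234384 | T(18,7)=18861567058880+17·5374523477960=110228466184200 | T(18,8)=5374523477960+17·1146901283528=24871845297936
i=19: T(19,7)=369012649234384+18·110228466184200=2353125040549984 | T(19,8)=110228466184200+18·24871845297936=557921681547048
Read c(19,7) = 2353125040549984, c(19,8) = 557921681547048.

2353125040549984, 557921681547048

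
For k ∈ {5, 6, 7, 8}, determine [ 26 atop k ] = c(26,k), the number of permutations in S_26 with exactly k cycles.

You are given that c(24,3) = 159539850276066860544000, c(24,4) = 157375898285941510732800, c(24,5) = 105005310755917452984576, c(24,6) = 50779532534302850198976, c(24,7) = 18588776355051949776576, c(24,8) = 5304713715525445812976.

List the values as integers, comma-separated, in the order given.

r25: T_25,4=24×157375898285941510732800+159539850276066860544000=3936561409138663118131200; T_25,5=24×105005310755917452984576+157375898285941510732800=2677503356427960382362624; T_25,6=24×50779532534302850198976+105005310755917452984576=1323714091579185857760000; T_25,7=24×18588776355051949776576+50779532534302850198976=496910165055549644836800; T_25,8=24×5304713715525445812976+18588776355051949776576=145901905527662649288000
r26: T_26,5=25×2677503356427960382362624+3936561409138663118131200=70874145319837672677196800; T_26,6=25×1323714091579185857760000+2677503356427960382362624=35770355645907606826362624; T_26,7=25×496910165055549644836800+1323714091579185857760000=13746468217967926978680000; T_26,8=25×145901905527662649288000+496910165055549644836800=4144457803247115877036800
Read c(26,5) = 70874145319837672677196800, c(26,6) = 35770355645907606826362624, c(26,7) = 13746468217967926978680000, c(26,8) = 4144457803247115877036800.

70874145319837672677196800, 35770355645907606826362624, 13746468217967926978680000, 4144457803247115877036800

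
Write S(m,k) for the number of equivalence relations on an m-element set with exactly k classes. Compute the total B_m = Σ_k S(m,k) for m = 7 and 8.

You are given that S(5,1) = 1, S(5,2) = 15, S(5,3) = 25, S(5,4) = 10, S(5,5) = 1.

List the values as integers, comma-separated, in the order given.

i=6: T(6,1)=0+1·1=1 | T(6,2)=1+2·15=31 | T(6,3)=15+3·25=90 | T(6,4)=25+4·10=65 | T(6,5)=10+5·1=15 | T(6,6)=1+6·0=1
i=7: T(7,1)=0+1·1=1 | T(7,2)=1+2·31=63 | T(7,3)=31+3·90=301 | T(7,4)=90+4·65=350 | T(7,5)=65+5·15=140 | T(7,6)=15+6·1=21 | T(7,7)=1+7·0=1
i=8: T(8,1)=0+1·1=1 | T(8,2)=1+2·63=127 | T(8,3)=63+3·301=966 | T(8,4)=301+4·350=1701 | T(8,5)=350+5·140=1050 | T(8,6)=140+6·21=266 | T(8,7)=21+7·1=28 | T(8,8)=1+8·0=1
B_7 = ΣS(7,k) = 1+63+301+350+140+21+1 = 877
B_8 = ΣS(8,k) = 1+127+966+1701+1050+266+28+1 = 4140

877, 4140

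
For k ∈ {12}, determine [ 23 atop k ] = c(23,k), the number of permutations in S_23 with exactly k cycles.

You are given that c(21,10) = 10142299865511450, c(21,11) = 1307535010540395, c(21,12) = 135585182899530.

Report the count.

[22] T[22,11]:21*1307535010540395+10142299865511450=37600535086859745 · T[22,12]:21*135585182899530+1307535010540395=4154823851430525
[23] T[23,12]:22*4154823851430525+37600535086859745=129006659818331295
Read c(23,12) = 129006659818331295.

129006659818331295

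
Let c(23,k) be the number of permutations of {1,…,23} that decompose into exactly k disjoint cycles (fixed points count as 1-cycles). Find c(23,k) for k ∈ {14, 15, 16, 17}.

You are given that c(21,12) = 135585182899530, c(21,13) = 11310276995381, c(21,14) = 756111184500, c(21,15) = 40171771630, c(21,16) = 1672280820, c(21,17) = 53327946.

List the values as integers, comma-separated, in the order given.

i=22: T(22,13)=135585182899530+21·11310276995381=373100999802531 | T(22,14)=11310276995381+21·756111184500=27188611869881 | T(22,15)=756111184500+21·40171771630=1599718388730 | T(22,16)=40171771630+21·1672280820=75289668850 | T(22,17)=1672280820+21·53327946=2792167686
i=23: T(23,14)=373100999802531+22·27188611869881=971250460939913 | T(23,15)=27188611869881+22·1599718388730=62382416421941 | T(23,16)=1599718388730+22·75289668850=3256091103430 | T(23,17)=75289668850+22·2792167686=136717357942
Read c(23,14) = 971250460939913, c(23,15) = 62382416421941, c(23,16) = 3256091103430, c(23,17) = 136717357942.

971250460939913, 62382416421941, 3256091103430, 136717357942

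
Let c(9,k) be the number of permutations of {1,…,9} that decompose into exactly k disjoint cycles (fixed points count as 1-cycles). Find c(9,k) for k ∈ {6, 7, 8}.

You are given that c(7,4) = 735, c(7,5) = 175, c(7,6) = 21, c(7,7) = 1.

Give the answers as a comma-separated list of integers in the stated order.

row 8: T[8][5]=7·175+735=1960  T[8][6]=7·21+175=322  T[8][7]=7·1+21=28  T[8][8]=7·0+1=1
row 9: T[9][6]=8·322+1960=4536  T[9][7]=8·28+322=546  T[9][8]=8·1+28=36
Read c(9,6) = 4536, c(9,7) = 546, c(9,8) = 36.

4536, 546, 36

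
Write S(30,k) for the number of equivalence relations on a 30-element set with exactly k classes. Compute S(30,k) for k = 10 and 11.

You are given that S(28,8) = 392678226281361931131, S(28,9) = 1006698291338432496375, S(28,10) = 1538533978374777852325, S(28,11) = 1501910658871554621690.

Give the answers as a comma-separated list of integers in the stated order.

173373343599189364594756, 215047101560666876619690

@29  (29,9):1006698291338432496375·9+392678226281361931131→9452962848327254398506, (29,10):1538533978374777852325·10+1006698291338432496375→16392038075086211019625, (29,11):1501910658871554621690·11+1538533978374777852325→18059551225961878690915
@30  (30,10):16392038075086211019625·10+9452962848327254398506→173373343599189364594756, (30,11):18059551225961878690915·11+16392038075086211019625→215047101560666876619690
Read S(30,10) = 173373343599189364594756, S(30,11) = 215047101560666876619690.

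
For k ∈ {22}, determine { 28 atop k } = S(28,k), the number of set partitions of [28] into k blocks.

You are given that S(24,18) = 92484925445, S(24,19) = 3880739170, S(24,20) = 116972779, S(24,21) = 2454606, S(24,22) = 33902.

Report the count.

825906183960

row 25: T[25][19]=19·3880739170+92484925445=166218969675  T[25][20]=20·116972779+3880739170=6220194750  T[25][21]=21·2454606+116972779=168519505  T[25][22]=22·33902+2454606=3200450
row 26: T[26][20]=20·6220194750+166218969675=290622864675  T[26][21]=21·168519505+6220194750=9759104355  T[26][22]=22·3200450+168519505=238929405
row 27: T[27][21]=21·9759104355+290622864675=495564056130  T[27][22]=22·238929405+9759104355=15015551265
row 28: T[28][22]=22·15015551265+495564056130=825906183960
Read S(28,22) = 825906183960.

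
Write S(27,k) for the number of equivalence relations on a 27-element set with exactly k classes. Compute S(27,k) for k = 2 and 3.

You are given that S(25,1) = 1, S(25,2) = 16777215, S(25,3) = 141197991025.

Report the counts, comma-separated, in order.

67108863, 1270865805301

row 26: T[26][1]=1·1+0=1  T[26][2]=2·16777215+1=33554431  T[26][3]=3·141197991025+16777215=423610750290
row 27: T[27][2]=2·33554431+1=67108863  T[27][3]=3·423610750290+33554431=1270865805301
Read S(27,2) = 67108863, S(27,3) = 1270865805301.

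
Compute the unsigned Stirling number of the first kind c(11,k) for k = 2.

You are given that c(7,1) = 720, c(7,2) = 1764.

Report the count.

10628640

@8  (8,1):720·7+0→5040, (8,2):1764·7+720→13068
@9  (9,1):5040·8+0→40320, (9,2):13068·8+5040→109584
@10  (10,1):40320·9+0→362880, (10,2):109584·9+40320→1026576
@11  (11,2):1026576·10+362880→10628640
Read c(11,2) = 10628640.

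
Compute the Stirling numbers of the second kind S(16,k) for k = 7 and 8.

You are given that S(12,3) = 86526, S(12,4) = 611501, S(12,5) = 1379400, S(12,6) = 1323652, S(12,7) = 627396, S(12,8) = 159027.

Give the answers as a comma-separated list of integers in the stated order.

3281882604, 2141764053

i=13: T(13,4)=86526+4·611501=2532530 | T(13,5)=611501+5·1379400=7508501 | T(13,6)=1379400+6·1323652=9321312 | T(13,7)=1323652+7·627396=5715424 | T(13,8)=627396+8·159027=1899612
i=14: T(14,5)=2532530+5·7508501=40075035 | T(14,6)=7508501+6·9321312=63436373 | T(14,7)=9321312+7·5715424=49329280 | T(14,8)=5715424+8·1899612=20912320
i=15: T(15,6)=40075035+6·63436373=420693273 | T(15,7)=63436373+7·49329280=408741333 | T(15,8)=49329280+8·20912320=216627840
i=16: T(16,7)=420693273+7·408741333=3281882604 | T(16,8)=408741333+8·216627840=2141764053
Read S(16,7) = 3281882604, S(16,8) = 2141764053.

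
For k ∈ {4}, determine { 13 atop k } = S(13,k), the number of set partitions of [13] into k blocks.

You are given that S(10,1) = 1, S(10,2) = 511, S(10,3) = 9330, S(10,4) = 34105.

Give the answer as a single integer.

2532530

i=11: T(11,2)=1+2·511=1023 | T(11,3)=511+3·9330=28501 | T(11,4)=9330+4·34105=145750
i=12: T(12,3)=1023+3·28501=86526 | T(12,4)=28501+4·145750=611501
i=13: T(13,4)=86526+4·611501=2532530
Read S(13,4) = 2532530.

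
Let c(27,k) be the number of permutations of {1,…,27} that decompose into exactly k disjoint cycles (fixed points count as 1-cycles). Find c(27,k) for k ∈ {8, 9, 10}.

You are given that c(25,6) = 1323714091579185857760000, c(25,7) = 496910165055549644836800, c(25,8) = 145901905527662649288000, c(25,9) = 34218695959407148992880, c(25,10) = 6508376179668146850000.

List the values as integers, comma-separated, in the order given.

i=26: T(26,7)=1323714091579185857760000+25·496910165055549644836800=13746468217967926978680000 | T(26,8)=496910165055549644836800+25·145901905527662649288000=4144457803247115877036800 | T(26,9)=145901905527662649288000+25·34218695959407148992880=1001369304512841374110000 | T(26,10)=34218695959407148992880+25·6508376179668146850000=196928100451110820242880
i=27: T(27,8)=13746468217967926978680000+26·4144457803247115877036800=121502371102392939781636800 | T(27,9)=4144457803247115877036800+26·1001369304512841374110000=30180059720580991603896800 | T(27,10)=1001369304512841374110000+26·196928100451110820242880=6121499916241722700424880
Read c(27,8) = 121502371102392939781636800, c(27,9) = 30180059720580991603896800, c(27,10) = 6121499916241722700424880.

121502371102392939781636800, 30180059720580991603896800, 6121499916241722700424880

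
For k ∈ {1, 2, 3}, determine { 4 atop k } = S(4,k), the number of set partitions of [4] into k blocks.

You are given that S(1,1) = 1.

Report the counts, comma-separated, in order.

i=2: T(2,1)=0+1·1=1 | T(2,2)=1+2·0=1
i=3: T(3,1)=0+1·1=1 | T(3,2)=1+2·1=3 | T(3,3)=1+3·0=1
i=4: T(4,1)=0+1·1=1 | T(4,2)=1+2·3=7 | T(4,3)=3+3·1=6
Read S(4,1) = 1, S(4,2) = 7, S(4,3) = 6.

1, 7, 6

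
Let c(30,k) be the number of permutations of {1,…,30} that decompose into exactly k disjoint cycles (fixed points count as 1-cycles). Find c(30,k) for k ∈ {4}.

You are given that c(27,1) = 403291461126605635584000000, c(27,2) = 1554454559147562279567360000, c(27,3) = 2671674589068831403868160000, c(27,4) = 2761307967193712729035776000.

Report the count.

66951000306085302338993639424000

[28] T[28,2]:27*1554454559147562279567360000+403291461126605635584000000=42373564558110787183902720000 · T[28,3]:27*2671674589068831403868160000+1554454559147562279567360000=73689668464006010184007680000 · T[28,4]:27*2761307967193712729035776000+2671674589068831403868160000=77226989703299075087834112000
[29] T[29,3]:28*73689668464006010184007680000+42373564558110787183902720000=2105684281550279072336117760000 · T[29,4]:28*77226989703299075087834112000+73689668464006010184007680000=2236045380156380112643362816000
[30] T[30,4]:29*2236045380156380112643362816000+2105684281550279072336117760000=66951000306085302338993639424000
Read c(30,4) = 66951000306085302338993639424000.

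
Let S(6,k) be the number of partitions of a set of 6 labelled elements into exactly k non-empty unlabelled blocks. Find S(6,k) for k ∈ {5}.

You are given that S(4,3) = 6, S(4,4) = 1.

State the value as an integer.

15

row 5: T[5][4]=4·1+6=10  T[5][5]=5·0+1=1
row 6: T[6][5]=5·1+10=15
Read S(6,5) = 15.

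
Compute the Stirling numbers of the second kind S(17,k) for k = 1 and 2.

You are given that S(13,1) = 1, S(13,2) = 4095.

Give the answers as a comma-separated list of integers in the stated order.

1, 65535

r14: T_14,1=1×1+0=1; T_14,2=2×4095+1=8191
r15: T_15,1=1×1+0=1; T_15,2=2×8191+1=16383
r16: T_16,1=1×1+0=1; T_16,2=2×16383+1=32767
r17: T_17,1=1×1+0=1; T_17,2=2×32767+1=65535
Read S(17,1) = 1, S(17,2) = 65535.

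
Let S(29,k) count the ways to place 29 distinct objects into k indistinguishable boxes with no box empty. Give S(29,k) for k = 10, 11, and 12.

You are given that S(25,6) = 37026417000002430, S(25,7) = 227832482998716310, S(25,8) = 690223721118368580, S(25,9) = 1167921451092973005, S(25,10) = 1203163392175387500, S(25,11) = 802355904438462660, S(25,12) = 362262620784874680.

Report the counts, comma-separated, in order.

i=26: T(26,7)=37026417000002430+7·227832482998716310=1631853797991016600 | T(26,8)=227832482998716310+8·690223721118368580=5749622251945664950 | T(26,9)=690223721118368580+9·1167921451092973005=11201516780955125625 | T(26,10)=1167921451092973005+10·1203163392175387500=13199555372846848005 | T(26,11)=1203163392175387500+11·802355904438462660=10029078340998476760 | T(26,12)=802355904438462660+12·362262620784874680=5149507353856958820
i=27: T(27,8)=1631853797991016600+8·5749622251945664950=47628831813556336200 | T(27,9)=5749622251945664950+9·11201516780955125625=106563273280541795575 | T(27,10)=11201516780955125625+10·13199555372846848005=143197070509423605675 | T(27,11)=13199555372846848005+11·10029078340998476760=123519417123830092365 | T(27,12)=10029078340998476760+12·5149507353856958820=71823166587281982600
i=28: T(28,9)=47628831813556336200+9·106563273280541795575=1006698291338432496375 | T(28,10)=106563273280541795575+10·143197070509423605675=1538533978374777852325 | T(28,11)=143197070509423605675+11·123519417123830092365=1501910658871554621690 | T(28,12)=123519417123830092365+12·71823166587281982600=985397416171213883565
i=29: T(29,10)=1006698291338432496375+10·1538533978374777852325=16392038075086211019625 | T(29,11)=1538533978374777852325+11·1501910658871554621690=18059551225961878690915 | T(29,12)=1501910658871554621690+12·985397416171213883565=13326679652926121224470
Read S(29,10) = 16392038075086211019625, S(29,11) = 18059551225961878690915, S(29,12) = 13326679652926121224470.

16392038075086211019625, 18059551225961878690915, 13326679652926121224470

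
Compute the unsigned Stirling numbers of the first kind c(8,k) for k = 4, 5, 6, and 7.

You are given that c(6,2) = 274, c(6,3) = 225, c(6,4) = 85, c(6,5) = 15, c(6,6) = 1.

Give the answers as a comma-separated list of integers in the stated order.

6769, 1960, 322, 28

[7] T[7,3]:6*225+274=1624 · T[7,4]:6*85+225=735 · T[7,5]:6*15+85=175 · T[7,6]:6*1+15=21 · T[7,7]:6*0+1=1
[8] T[8,4]:7*735+1624=6769 · T[8,5]:7*175+735=1960 · T[8,6]:7*21+175=322 · T[8,7]:7*1+21=28
Read c(8,4) = 6769, c(8,5) = 1960, c(8,6) = 322, c(8,7) = 28.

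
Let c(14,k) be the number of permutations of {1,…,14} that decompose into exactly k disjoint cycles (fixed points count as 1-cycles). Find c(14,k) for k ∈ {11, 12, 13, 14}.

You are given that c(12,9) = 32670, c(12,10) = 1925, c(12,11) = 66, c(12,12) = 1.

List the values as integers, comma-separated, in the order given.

91091, 3731, 91, 1

[13] T[13,10]:12*1925+32670=55770 · T[13,11]:12*66+1925=2717 · T[13,12]:12*1+66=78 · T[13,13]:12*0+1=1
[14] T[14,11]:13*2717+55770=91091 · T[14,12]:13*78+2717=3731 · T[14,13]:13*1+78=91 · T[14,14]:13*0+1=1
Read c(14,11) = 91091, c(14,12) = 3731, c(14,13) = 91, c(14,14) = 1.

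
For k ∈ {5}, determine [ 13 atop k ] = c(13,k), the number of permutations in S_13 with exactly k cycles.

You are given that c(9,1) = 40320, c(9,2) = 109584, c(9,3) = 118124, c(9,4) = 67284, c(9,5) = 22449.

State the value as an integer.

@10  (10,2):109584·9+40320→1026576, (10,3):118124·9+109584→1172700, (10,4):67284·9+118124→723680, (10,5):22449·9+67284→269325
@11  (11,3):1172700·10+1026576→12753576, (11,4):723680·10+1172700→8409500, (11,5):269325·10+723680→3416930
@12  (12,4):8409500·11+12753576→105258076, (12,5):3416930·11+8409500→45995730
@13  (13,5):45995730·12+105258076→657206836
Read c(13,5) = 657206836.

657206836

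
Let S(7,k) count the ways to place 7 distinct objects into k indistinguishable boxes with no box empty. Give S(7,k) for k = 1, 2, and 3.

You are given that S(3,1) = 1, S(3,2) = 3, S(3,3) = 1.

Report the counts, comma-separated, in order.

row 4: T[4][1]=1·1+0=1  T[4][2]=2·3+1=7  T[4][3]=3·1+3=6
row 5: T[5][1]=1·1+0=1  T[5][2]=2·7+1=15  T[5][3]=3·6+7=25
row 6: T[6][1]=1·1+0=1  T[6][2]=2·15+1=31  T[6][3]=3·25+15=90
row 7: T[7][1]=1·1+0=1  T[7][2]=2·31+1=63  T[7][3]=3·90+31=301
Read S(7,1) = 1, S(7,2) = 63, S(7,3) = 301.

1, 63, 301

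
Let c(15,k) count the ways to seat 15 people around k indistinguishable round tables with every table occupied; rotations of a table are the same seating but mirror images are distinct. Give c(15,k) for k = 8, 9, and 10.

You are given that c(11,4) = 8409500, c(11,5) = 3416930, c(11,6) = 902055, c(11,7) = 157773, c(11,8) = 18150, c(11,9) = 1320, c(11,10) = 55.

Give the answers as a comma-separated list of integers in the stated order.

2681453775, 368411615, 37312275

row 12: T[12][5]=11·3416930+8409500=45995730  T[12][6]=11·902055+3416930=13339535  T[12][7]=11·157773+902055=2637558  T[12][8]=11·18150+157773=357423  T[12][9]=11·1320+18150=32670  T[12][10]=11·55+1320=1925
row 13: T[13][6]=12·13339535+45995730=206070150  T[13][7]=12·2637558+13339535=44990231  T[13][8]=12·357423+2637558=6926634  T[13][9]=12·32670+357423=749463  T[13][10]=12·1925+32670=55770
row 14: T[14][7]=13·44990231+206070150=790943153  T[14][8]=13·6926634+44990231=135036473  T[14][9]=13·749463+6926634=16669653  T[14][10]=13·55770+749463=1474473
row 15: T[15][8]=14·135036473+790943153=2681453775  T[15][9]=14·16669653+135036473=368411615  T[15][10]=14·1474473+16669653=37312275
Read c(15,8) = 2681453775, c(15,9) = 368411615, c(15,10) = 37312275.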